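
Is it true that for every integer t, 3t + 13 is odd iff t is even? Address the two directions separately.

Both directions hold; the statement is true.

(→) Suppose 3t + 13 is odd. Since 3 is odd, 3t and t have the same parity, so 3t + 13 ≡ t + 13 (mod 2). As 13 is odd, 3t + 13 is odd exactly when t is even. Thus t is even.

(←) Conversely, suppose t is even; write t = 2j. Then 3t + 13 = 3·(2j) + 13 = 2·3j + 13, which is odd.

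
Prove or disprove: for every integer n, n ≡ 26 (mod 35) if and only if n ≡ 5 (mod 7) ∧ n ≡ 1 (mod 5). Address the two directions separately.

Both directions hold; the statement is true.

Converse. If n ≡ 5 (mod 7) and n ≡ 1 (mod 5), then by the Chinese remainder theorem n ≡ 26 (mod 35). This is exactly n ≡ 26 (mod 35).

Forward direction. Suppose n ≡ 26 (mod 35); write n = 35j + 26. Since 7 ∣ 35, reducing mod 7 gives n ≡ 26 ≡ 5 (mod 7); since 5 ∣ 35, reducing mod 5 gives n ≡ 26 ≡ 1 (mod 5).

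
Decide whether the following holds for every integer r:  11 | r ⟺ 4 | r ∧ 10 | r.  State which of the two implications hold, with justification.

(⇒) This fails: take r = 11. Certainly 11 ∣ 11, but 4 ∤ 11.

(⇐) This fails: take r = 20. Both 4 ∣ 20 and 10 ∣ 20, yet 20 is not a multiple of 11 (since 20 = 1·11 + 9), so 11 ∤ 20.

Neither implication holds.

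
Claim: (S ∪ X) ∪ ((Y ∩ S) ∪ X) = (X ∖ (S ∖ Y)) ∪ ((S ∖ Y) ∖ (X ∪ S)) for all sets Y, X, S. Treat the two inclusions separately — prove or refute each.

The sets are not equal: only the reverse inclusion holds.

Forward inclusion. This inclusion fails. Take Y = ∅, X = ∅, S = {1}; then 1 ∈ (S ∪ X) ∪ ((Y ∩ S) ∪ X) but 1 ∉ (X ∖ (S ∖ Y)) ∪ ((S ∖ Y) ∖ (X ∪ S)).

Reverse inclusion. Let x ∈ (X ∖ (S ∖ Y)) ∪ ((S ∖ Y) ∖ (X ∪ S)). Then either x ∈ X and x ∉ Y, S; or x ∈ Y ∩ X and x ∉ S; or x ∈ Y ∩ X ∩ S. In each case x ∈ (S ∪ X) ∪ ((Y ∩ S) ∪ X), so (X ∖ (S ∖ Y)) ∪ ((S ∖ Y) ∖ (X ∪ S)) ⊆ (S ∪ X) ∪ ((Y ∩ S) ∪ X).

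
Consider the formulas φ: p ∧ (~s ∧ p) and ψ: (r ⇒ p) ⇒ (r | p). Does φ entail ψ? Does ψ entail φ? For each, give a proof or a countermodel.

[⇐] This fails. Under p = T, s = T, r = F, the left side is false but the right side is true.

[⇒] Assume the antecedent. If p is true, (r ⇒ p) ⇒ (r | p) reduces to true regardless of the other variables. If p is false, the antecedent cannot hold. Either way (r ⇒ p) ⇒ (r | p) holds.

Only the forward implication holds.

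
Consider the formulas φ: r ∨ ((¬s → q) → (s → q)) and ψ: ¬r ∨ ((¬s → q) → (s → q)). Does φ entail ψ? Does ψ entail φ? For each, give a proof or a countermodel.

(→) This fails. Under q = F, s = T, r = T, the left side is true but the right side is false.

(←) This fails. Under q = F, s = T, r = F, the left side is false but the right side is true.

Both directions fail.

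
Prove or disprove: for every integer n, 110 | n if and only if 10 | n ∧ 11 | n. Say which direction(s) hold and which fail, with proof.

Both directions hold; the statement is true.

Forward direction. If 110 ∣ n, write n = 110q. Since 110 = 11·10, n = 10·(11q), so 10 ∣ n; and since 110 = 10·11, n = 11·(10q), so 11 ∣ n.

Converse. Suppose 10 ∣ n and 11 ∣ n. Any common multiple of 10 and 11 is a multiple of their lcm; here gcd(10, 11) = 1, so lcm(10, 11) = 10·11 = 110, so 110 ∣ n.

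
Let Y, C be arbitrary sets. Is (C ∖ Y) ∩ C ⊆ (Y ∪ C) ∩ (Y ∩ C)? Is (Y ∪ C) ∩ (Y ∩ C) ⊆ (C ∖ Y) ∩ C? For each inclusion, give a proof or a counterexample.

(⊆) This inclusion fails. Take Y = ∅, C = {1}; then 1 ∈ (C ∖ Y) ∩ C but 1 ∉ (Y ∪ C) ∩ (Y ∩ C).

(⊇) This inclusion fails. Take Y = {1}, C = {1}; then 1 ∈ (Y ∪ C) ∩ (Y ∩ C) but 1 ∉ (C ∖ Y) ∩ C.

(⊆) fails and (⊇) fails.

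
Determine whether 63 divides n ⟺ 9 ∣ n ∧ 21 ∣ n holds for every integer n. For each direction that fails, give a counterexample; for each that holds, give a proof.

[⇒] If 63 ∣ n, write n = 63q. Since 63 = 7·9, n = 9·(7q), so 9 ∣ n; and since 63 = 3·21, n = 21·(3q), so 21 ∣ n.

[⇐] Suppose 9 ∣ n and 21 ∣ n. Any common multiple of 9 and 21 is a multiple of their lcm; here lcm(9, 21) = 9·21/gcd(9, 21) = 189/3 = 63, so 63 ∣ n.

Equivalent; both directions hold.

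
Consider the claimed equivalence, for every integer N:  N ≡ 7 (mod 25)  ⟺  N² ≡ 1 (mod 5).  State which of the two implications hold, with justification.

Forward direction. This fails: take N = 7. Then 7 ≡ 7 (mod 25), but 7² = 49 ≡ 4 (mod 5), not 1.

Converse. This fails: take N = 1. Then 1² = 1 ≡ 1 (mod 5), yet 1 ≡ 1 (mod 25), not 7.

Neither implication holds.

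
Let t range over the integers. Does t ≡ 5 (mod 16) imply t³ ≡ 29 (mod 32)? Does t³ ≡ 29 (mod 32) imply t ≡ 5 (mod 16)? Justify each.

Not equivalent: only (⇐) holds.

(→) This fails: take t = 21. Then 21 ≡ 5 (mod 16), but 21³ = 9261 ≡ 13 (mod 32), not 29.

(←) Conversely, the residues r modulo 32 with r³ ≡ 29 (mod 32) are exactly {5}, and each is ≡ 5 (mod 16).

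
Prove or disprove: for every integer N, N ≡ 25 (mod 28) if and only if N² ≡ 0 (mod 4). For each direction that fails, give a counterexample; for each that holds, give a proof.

Neither direction holds.

(→) This fails: take N = 25. Then 25 ≡ 25 (mod 28), but 25² = 625 ≡ 1 (mod 4), not 0.

(←) This fails: take N = 0. Then 0² = 0 ≡ 0 (mod 4), yet 0 ≡ 0 (mod 28), not 25.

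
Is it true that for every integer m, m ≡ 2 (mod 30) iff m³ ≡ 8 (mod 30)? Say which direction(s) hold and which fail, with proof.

Both directions hold.

[⇐] Suppose m³ ≡ 8 (mod 30). The only residue r in {0, …, 29} with r³ ≡ 8 (mod 30) is r = 2, so m ≡ 2 (mod 30).

[⇒] Suppose m ≡ 2 (mod 30). Write m = 30j + 2. Then (30j + 2)³ = 27000j³ + 5400j² + 360j + 8 = 30(900j³ + 180j² + 12j) + 8, so m³ ≡ 8 (mod 30).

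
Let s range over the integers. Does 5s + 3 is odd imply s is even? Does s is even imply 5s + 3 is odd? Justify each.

[⇐] Suppose s is even; write s = 2j. Then 5s + 3 = 5·(2j) + 3 = 2·5j + 3, which is odd.

[⇒] Suppose 5s + 3 is odd. Since 5 is odd, 5s and s have the same parity, so 5s + 3 ≡ s + 3 (mod 2). As 3 is odd, 5s + 3 is odd exactly when s is even. Thus s is even.

The biconditional holds.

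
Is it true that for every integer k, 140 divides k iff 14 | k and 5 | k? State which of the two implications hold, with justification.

(⇒) holds; (⇐) fails.

(→) If 140 ∣ k, write k = 140q. Since 140 = 10·14, k = 14·(10q), so 14 ∣ k; and since 140 = 28·5, k = 5·(28q), so 5 ∣ k.

(←) This fails: take k = 70. Both 14 ∣ 70 and 5 ∣ 70, yet 70 is not a multiple of 140 (since 70 = 0·140 + 70), so 140 ∤ 70.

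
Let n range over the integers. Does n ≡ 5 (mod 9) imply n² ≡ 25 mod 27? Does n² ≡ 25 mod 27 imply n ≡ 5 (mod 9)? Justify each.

Forward direction. This fails: take n = 14. Then 14 ≡ 5 (mod 9), but 14² = 196 ≡ 7 (mod 27), not 25.

Converse. This fails: take n = 22. Then 22² = 484 ≡ 25 (mod 27), yet 22 ≡ 4 (mod 9), not 5.

Neither direction holds.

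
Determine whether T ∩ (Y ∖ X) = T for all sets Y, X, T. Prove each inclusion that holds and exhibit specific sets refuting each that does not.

Only the forward inclusion holds.

(⟹) Let x ∈ T ∩ (Y ∖ X). Then x ∈ Y ∩ T and x ∉ X, from which x ∈ T.

(⟸) This inclusion fails. Take Y = ∅, X = ∅, T = {1}; then 1 ∈ T but 1 ∉ T ∩ (Y ∖ X).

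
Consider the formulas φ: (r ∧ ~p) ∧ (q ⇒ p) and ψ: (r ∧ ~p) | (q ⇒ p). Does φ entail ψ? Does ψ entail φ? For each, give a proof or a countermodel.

(⇒) holds; (⇐) fails.

(⟹) Assume the antecedent. If q is true, the antecedent cannot hold. If q is false, (r ∧ ~p) | (q ⇒ p) reduces to true regardless of the other variables. Either way (r ∧ ~p) | (q ⇒ p) holds.

(⟸) This fails. Under q = F, p = F, r = F, the left side is false but the right side is true.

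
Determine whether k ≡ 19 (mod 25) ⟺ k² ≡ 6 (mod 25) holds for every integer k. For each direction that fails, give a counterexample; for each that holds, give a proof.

[⇒] This fails: take k = 19. Then 19 ≡ 19 (mod 25), but 19² = 361 ≡ 11 (mod 25), not 6.

[⇐] This fails: take k = 9. Then 9² = 81 ≡ 6 (mod 25), yet 9 ≡ 9 (mod 25), not 19.

(⇒) fails and (⇐) fails.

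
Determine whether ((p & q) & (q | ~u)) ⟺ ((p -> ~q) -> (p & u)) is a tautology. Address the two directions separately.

Forward direction. Assume the antecedent. If u is true, the antecedent forces (u = T, q = T, p = T), and (p -> ~q) -> (p & u) holds there. If u is false, the antecedent forces (u = F, q = T, p = T), and (p -> ~q) -> (p & u) holds there. Either way (p -> ~q) -> (p & u) holds.

Converse. This fails. Under u = T, q = F, p = T, the left side is false but the right side is true.

The forward direction holds; the converse fails.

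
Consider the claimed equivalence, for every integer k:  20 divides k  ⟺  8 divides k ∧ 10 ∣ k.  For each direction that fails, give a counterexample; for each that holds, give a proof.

Only the reverse direction holds.

(⇐) Suppose 8 ∣ k and 10 ∣ k. Any common multiple of 8 and 10 is a multiple of their lcm; here lcm(8, 10) = 8·10/gcd(8, 10) = 80/2 = 40, so 40 ∣ k. Since 20 ∣ 40, it follows that 20 ∣ k.

(⇒) This fails: take k = 20. Certainly 20 ∣ 20, but 8 ∤ 20.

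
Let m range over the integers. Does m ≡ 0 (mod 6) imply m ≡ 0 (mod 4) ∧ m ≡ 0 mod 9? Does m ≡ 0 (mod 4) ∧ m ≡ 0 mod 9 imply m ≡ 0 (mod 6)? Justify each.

(⇐) If m ≡ 0 (mod 4) and m ≡ 0 (mod 9), then by the Chinese remainder theorem m ≡ 0 (mod 36). Since 0 ≡ 0 (mod 6) and 6 ∣ 36, we get m ≡ 0 (mod 6).

(⇒) This fails: m = 6 gives 6 ≡ 0 (mod 6) but 6 ≡ 2 (mod 4), so the conjunction on the right does not hold.

The forward direction fails; the converse holds.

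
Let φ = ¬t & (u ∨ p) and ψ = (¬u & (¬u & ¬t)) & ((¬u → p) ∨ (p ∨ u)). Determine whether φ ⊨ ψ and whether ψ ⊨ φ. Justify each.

Not equivalent: only (⇐) holds.

[⇒] This fails. Under t = F, p = F, u = T, the left side is true but the right side is false.

[⇐] Assume the antecedent. If t is true, the antecedent cannot hold. If t is false, the antecedent forces (t = F, p = T, u = F), and ¬t & (u ∨ p) holds there. Either way ¬t & (u ∨ p) holds.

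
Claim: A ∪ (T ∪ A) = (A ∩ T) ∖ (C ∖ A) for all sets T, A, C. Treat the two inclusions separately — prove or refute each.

The sets are not equal: only the reverse inclusion holds.

Forward inclusion. This inclusion fails. Take T = {1}, A = ∅, C = ∅; then 1 ∈ A ∪ (T ∪ A) but 1 ∉ (A ∩ T) ∖ (C ∖ A).

Reverse inclusion. Let x ∈ (A ∩ T) ∖ (C ∖ A). Then either x ∈ T ∩ A and x ∉ C; or x ∈ T ∩ A ∩ C. In each case x ∈ A ∪ (T ∪ A), so (A ∩ T) ∖ (C ∖ A) ⊆ A ∪ (T ∪ A).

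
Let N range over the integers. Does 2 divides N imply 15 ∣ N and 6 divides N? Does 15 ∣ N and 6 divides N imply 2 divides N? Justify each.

Forward direction. This fails: take N = 2. Certainly 2 ∣ 2, but 15 ∤ 2.

Converse. Suppose 15 ∣ N and 6 ∣ N. Any common multiple of 15 and 6 is a multiple of their lcm; here lcm(15, 6) = 15·6/gcd(15, 6) = 90/3 = 30, so 30 ∣ N. Since 2 ∣ 30, it follows that 2 ∣ N.

(⇒) fails; (⇐) holds.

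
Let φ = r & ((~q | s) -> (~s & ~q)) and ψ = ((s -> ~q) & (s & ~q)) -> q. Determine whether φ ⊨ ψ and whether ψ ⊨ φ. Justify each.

Forward direction. Assume the antecedent. If q is true, ((s -> ~q) & (s & ~q)) -> q reduces to true regardless of the other variables. If q is false, the antecedent forces (q = F, s = F, r = T), and ((s -> ~q) & (s & ~q)) -> q holds there. Either way ((s -> ~q) & (s & ~q)) -> q holds.

Converse. This fails. Under q = F, s = F, r = F, the left side is false but the right side is true.

(⇒) holds; (⇐) fails.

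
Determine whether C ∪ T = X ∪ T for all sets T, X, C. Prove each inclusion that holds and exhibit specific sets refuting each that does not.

(⊆) This inclusion fails. Take T = ∅, X = ∅, C = {1}; then 1 ∈ C ∪ T but 1 ∉ X ∪ T.

(⊇) This inclusion fails. Take T = ∅, X = {1}, C = ∅; then 1 ∈ X ∪ T but 1 ∉ C ∪ T.

(⊆) fails and (⊇) fails.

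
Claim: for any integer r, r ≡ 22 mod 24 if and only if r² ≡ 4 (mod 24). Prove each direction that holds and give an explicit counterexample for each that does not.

Converse. This fails: take r = 2. Then 2² = 4 ≡ 4 (mod 24), yet 2 ≡ 2 (mod 24), not 22.

Forward direction. Suppose r ≡ 22 mod 24. Write r = 24j + 22. Then (24j + 22)² = 576j² + 1056j + 484 = 24(24j² + 44j + 20) + 4, so r² ≡ 4 (mod 24).

Only the forward direction holds.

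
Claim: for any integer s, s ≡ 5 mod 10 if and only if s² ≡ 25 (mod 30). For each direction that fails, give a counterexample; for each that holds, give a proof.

(→) This fails: take s = 15. Then 15 ≡ 5 (mod 10), but 15² = 225 ≡ 15 (mod 30), not 25.

(←) Conversely, the residues r modulo 30 with r² ≡ 25 (mod 30) are exactly {5, 25}, and each is ≡ 5 (mod 10).

Only the converse holds.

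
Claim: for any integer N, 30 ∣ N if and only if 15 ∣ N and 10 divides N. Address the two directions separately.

Equivalent; both directions hold.

Forward direction. If 30 ∣ N, write N = 30q. Since 30 = 2·15, N = 15·(2q), so 15 ∣ N; and since 30 = 3·10, N = 10·(3q), so 10 ∣ N.

Converse. Suppose 15 ∣ N and 10 ∣ N. Any common multiple of 15 and 10 is a multiple of their lcm; here lcm(15, 10) = 15·10/gcd(15, 10) = 150/5 = 30, so 30 ∣ N.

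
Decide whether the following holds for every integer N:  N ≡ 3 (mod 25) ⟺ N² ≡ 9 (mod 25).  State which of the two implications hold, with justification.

Converse. This fails: take N = 22. Then 22² = 484 ≡ 9 (mod 25), yet 22 ≡ 22 (mod 25), not 3.

Forward direction. Suppose N ≡ 3 (mod 25). Write N = 25j + 3. Then (25j + 3)² = 625j² + 150j + 9 = 25(25j² + 6j) + 9, so N² ≡ 9 (mod 25).

Not equivalent: only (⇒) holds.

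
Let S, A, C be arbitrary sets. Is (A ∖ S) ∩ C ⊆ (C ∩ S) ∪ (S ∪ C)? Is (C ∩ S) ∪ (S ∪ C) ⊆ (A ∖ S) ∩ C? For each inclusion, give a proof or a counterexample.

The sets are not equal: only the forward inclusion holds.

Forward inclusion. Let x ∈ (A ∖ S) ∩ C. Then x ∈ A ∩ C and x ∉ S, from which x ∈ (C ∩ S) ∪ (S ∪ C).

Reverse inclusion. This inclusion fails. Take S = {1}, A = ∅, C = ∅; then 1 ∈ (C ∩ S) ∪ (S ∪ C) but 1 ∉ (A ∖ S) ∩ C.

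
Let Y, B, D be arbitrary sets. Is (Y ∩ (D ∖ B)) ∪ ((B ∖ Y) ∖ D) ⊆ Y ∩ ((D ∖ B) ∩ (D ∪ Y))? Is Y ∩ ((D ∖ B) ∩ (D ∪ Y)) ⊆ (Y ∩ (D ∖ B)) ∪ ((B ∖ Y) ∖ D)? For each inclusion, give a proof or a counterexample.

(⊇) Let x ∈ Y ∩ ((D ∖ B) ∩ (D ∪ Y)). Then x ∈ Y ∩ D and x ∉ B, from which x ∈ (Y ∩ (D ∖ B)) ∪ ((B ∖ Y) ∖ D).

(⊆) This inclusion fails. Take Y = ∅, B = {1}, D = ∅; then 1 ∈ (Y ∩ (D ∖ B)) ∪ ((B ∖ Y) ∖ D) but 1 ∉ Y ∩ ((D ∖ B) ∩ (D ∪ Y)).

(⊆) fails; (⊇) holds.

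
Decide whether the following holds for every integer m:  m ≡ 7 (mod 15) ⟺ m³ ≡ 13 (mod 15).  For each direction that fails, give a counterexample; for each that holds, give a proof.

Equivalent; both directions hold.

(→) Suppose m ≡ 7 (mod 15). Write m = 15j + 7. Then (15j + 7)³ = 3375j³ + 4725j² + 2205j + 343 = 15(225j³ + 315j² + 147j + 22) + 13, so m³ ≡ 13 (mod 15).

(←) Conversely, suppose m³ ≡ 13 (mod 15). The only residue r in {0, …, 14} with r³ ≡ 13 (mod 15) is r = 7, so m ≡ 7 (mod 15).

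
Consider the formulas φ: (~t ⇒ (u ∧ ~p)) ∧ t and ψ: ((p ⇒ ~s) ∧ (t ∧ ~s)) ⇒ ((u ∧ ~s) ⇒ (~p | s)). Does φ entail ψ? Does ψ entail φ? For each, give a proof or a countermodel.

Forward direction. This fails. Under u = T, s = F, p = T, t = T, the left side is true but the right side is false.

Converse. This fails. Under u = F, s = F, p = F, t = F, the left side is false but the right side is true.

Neither implication holds.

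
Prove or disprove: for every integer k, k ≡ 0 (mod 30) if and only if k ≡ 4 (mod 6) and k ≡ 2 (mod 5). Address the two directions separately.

Neither implication holds.

(⟹) This fails: k = 0 gives 0 ≡ 0 (mod 30) but 0 ≡ 0 (mod 6), so the conjunction on the right does not hold.

(⟸) This fails: k = 22 satisfies both congruences on the right (22 ≡ 4 mod 6 and 22 ≡ 2 mod 5) yet 22 ≡ 22 (mod 30), not 0.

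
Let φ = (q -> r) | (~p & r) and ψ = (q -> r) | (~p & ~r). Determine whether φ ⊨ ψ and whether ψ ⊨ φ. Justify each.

Only the forward direction holds.

(⇒) Assume the antecedent. If q is true, the antecedent forces (q = T, r = T, p = F) or (q = T, r = T, p = T), and (q -> r) | (~p & ~r) holds there. If q is false, (q -> r) | (~p & ~r) reduces to true regardless of the other variables. Either way (q -> r) | (~p & ~r) holds.

(⇐) This fails. Under q = T, r = F, p = F, the left side is false but the right side is true.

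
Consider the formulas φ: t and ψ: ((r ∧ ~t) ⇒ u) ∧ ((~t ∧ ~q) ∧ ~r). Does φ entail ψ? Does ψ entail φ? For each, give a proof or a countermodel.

Neither implication holds.

(⇒) This fails. Under q = F, u = F, t = T, r = F, the left side is true but the right side is false.

(⇐) This fails. Under q = F, u = F, t = F, r = F, the left side is false but the right side is true.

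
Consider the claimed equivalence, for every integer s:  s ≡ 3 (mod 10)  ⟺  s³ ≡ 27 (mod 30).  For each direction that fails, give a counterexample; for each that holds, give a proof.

The forward direction fails; the converse holds.

(⟹) This fails: take s = 13. Then 13 ≡ 3 (mod 10), but 13³ = 2197 ≡ 7 (mod 30), not 27.

(⟸) Conversely, the residues r modulo 30 with r³ ≡ 27 (mod 30) are exactly {3}, and each is ≡ 3 (mod 10).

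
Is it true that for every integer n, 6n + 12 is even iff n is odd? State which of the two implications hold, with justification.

(→) This fails: take n = 6. Then 6n + 12 = 48, which is even, yet n = 6 is even, not odd.

(←) Suppose n is odd. Since 6 is even, 6n is even for every n, so 6n + 12 has the same parity as 12, which is even. Hence 6n + 12 is even.

(⇒) fails; (⇐) holds.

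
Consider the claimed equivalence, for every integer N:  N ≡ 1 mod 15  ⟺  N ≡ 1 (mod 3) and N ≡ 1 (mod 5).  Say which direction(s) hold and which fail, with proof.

Both directions hold; the statement is true.

(→) Suppose N ≡ 1 (mod 15); write N = 15j + 1. Since 3 ∣ 15, reducing mod 3 gives N ≡ 1 (mod 3); since 5 ∣ 15, reducing mod 5 gives N ≡ 1 (mod 5).

(←) Conversely, if N ≡ 1 (mod 3) and N ≡ 1 (mod 5), then by the Chinese remainder theorem N ≡ 1 (mod 15). This is exactly N ≡ 1 (mod 15).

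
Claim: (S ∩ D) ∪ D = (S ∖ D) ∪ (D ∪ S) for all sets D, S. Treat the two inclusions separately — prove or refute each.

(⊆) Let x ∈ (S ∩ D) ∪ D. Then either x ∈ D and x ∉ S; or x ∈ D ∩ S. In each case x ∈ (S ∖ D) ∪ (D ∪ S), so (S ∩ D) ∪ D ⊆ (S ∖ D) ∪ (D ∪ S).

(⊇) This inclusion fails. Take D = ∅, S = {1}; then 1 ∈ (S ∖ D) ∪ (D ∪ S) but 1 ∉ (S ∩ D) ∪ D.

(⊆) holds; (⊇) fails.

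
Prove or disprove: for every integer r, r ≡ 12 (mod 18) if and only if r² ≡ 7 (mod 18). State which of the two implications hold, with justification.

[⇒] This fails: take r = 12. Then 12 ≡ 12 (mod 18), but 12² = 144 ≡ 0 (mod 18), not 7.

[⇐] This fails: take r = 5. Then 5² = 25 ≡ 7 (mod 18), yet 5 ≡ 5 (mod 18), not 12.

Neither direction holds.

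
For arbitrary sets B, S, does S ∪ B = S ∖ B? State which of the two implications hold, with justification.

(⊆) This inclusion fails. Take B = {1}, S = ∅; then 1 ∈ S ∪ B but 1 ∉ S ∖ B.

(⊇) Let x ∈ S ∖ B. Then x ∈ S and x ∉ B, from which x ∈ S ∪ B.

(⊆) fails; (⊇) holds.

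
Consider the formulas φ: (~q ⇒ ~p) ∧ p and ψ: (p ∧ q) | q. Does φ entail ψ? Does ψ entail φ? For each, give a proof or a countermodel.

Only the forward direction holds.

(→) Assume the antecedent. If p is true, the antecedent forces (p = T, q = T), and (p ∧ q) | q holds there. If p is false, the antecedent cannot hold. Either way (p ∧ q) | q holds.

(←) This fails. Under p = F, q = T, the left side is false but the right side is true.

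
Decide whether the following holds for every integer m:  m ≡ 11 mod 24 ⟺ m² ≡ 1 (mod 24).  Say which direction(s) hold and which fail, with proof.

Forward direction. Suppose m ≡ 11 mod 24. Write m = 24j + 11. Then (24j + 11)² = 576j² + 528j + 121 = 24(24j² + 22j + 5) + 1, so m² ≡ 1 (mod 24).

Converse. This fails: take m = 1. Then 1² = 1 ≡ 1 (mod 24), yet 1 ≡ 1 (mod 24), not 11.

The forward direction holds; the converse fails.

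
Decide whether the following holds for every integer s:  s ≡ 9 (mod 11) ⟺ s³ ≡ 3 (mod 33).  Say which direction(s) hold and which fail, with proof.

Not equivalent: only (⇐) holds.

(→) This fails: take s = 20. Then 20 ≡ 9 (mod 11), but 20³ = 8000 ≡ 14 (mod 33), not 3.

(←) Conversely, the residues r modulo 33 with r³ ≡ 3 (mod 33) are exactly {9}, and each is ≡ 9 (mod 11).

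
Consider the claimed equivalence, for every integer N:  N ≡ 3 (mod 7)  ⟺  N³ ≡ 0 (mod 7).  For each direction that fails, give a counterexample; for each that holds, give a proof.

Neither direction holds.

(⇒) This fails: take N = 3. Then 3 ≡ 3 (mod 7), but 3³ = 27 ≡ 6 (mod 7), not 0.

(⇐) This fails: take N = 0. Then 0³ = 0 ≡ 0 (mod 7), yet 0 ≡ 0 (mod 7), not 3.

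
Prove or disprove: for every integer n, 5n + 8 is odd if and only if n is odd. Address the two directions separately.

Both directions hold.

[⇒] Suppose 5n + 8 is odd. Since 5 is odd, 5n and n have the same parity, so 5n + 8 ≡ n + 8 (mod 2). As 8 is even, 5n + 8 is odd exactly when n is odd. Thus n is odd.

[⇐] Conversely, suppose n is odd; write n = 2j + 1. Then 5n + 8 = 5·(2j + 1) + 8 = 2·5j + 13, which is odd.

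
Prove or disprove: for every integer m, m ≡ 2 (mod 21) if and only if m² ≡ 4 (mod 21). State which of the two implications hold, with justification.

The forward direction holds; the converse fails.

(→) Suppose m ≡ 2 (mod 21). Write m = 21j + 2. Then (21j + 2)² = 441j² + 84j + 4 = 21(21j² + 4j) + 4, so m² ≡ 4 (mod 21).

(←) This fails: take m = 5. Then 5² = 25 ≡ 4 (mod 21), yet 5 ≡ 5 (mod 21), not 2.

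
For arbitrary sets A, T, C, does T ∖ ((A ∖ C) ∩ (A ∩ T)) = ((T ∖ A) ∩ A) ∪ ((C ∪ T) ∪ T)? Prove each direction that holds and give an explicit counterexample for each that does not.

(⊇) This inclusion fails. Take A = {1}, T = {1}, C = ∅; then 1 ∈ ((T ∖ A) ∩ A) ∪ ((C ∪ T) ∪ T) but 1 ∉ T ∖ ((A ∖ C) ∩ (A ∩ T)).

(⊆) Let x ∈ T ∖ ((A ∖ C) ∩ (A ∩ T)). Then either x ∈ T and x ∉ A, C; or x ∈ T ∩ C and x ∉ A; or x ∈ A ∩ T ∩ C. In each case x ∈ ((T ∖ A) ∩ A) ∪ ((C ∪ T) ∪ T), so T ∖ ((A ∖ C) ∩ (A ∩ T)) ⊆ ((T ∖ A) ∩ A) ∪ ((C ∪ T) ∪ T).

(⊆) holds; (⊇) fails.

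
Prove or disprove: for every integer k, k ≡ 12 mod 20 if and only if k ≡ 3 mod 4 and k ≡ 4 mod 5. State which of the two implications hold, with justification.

[⇒] This fails: k = 12 gives 12 ≡ 12 (mod 20) but 12 ≡ 0 (mod 4), so the conjunction on the right does not hold.

[⇐] This fails: k = 19 satisfies both congruences on the right (19 ≡ 3 mod 4 and 19 ≡ 4 mod 5) yet 19 ≡ 19 (mod 20), not 12.

(⇒) fails and (⇐) fails.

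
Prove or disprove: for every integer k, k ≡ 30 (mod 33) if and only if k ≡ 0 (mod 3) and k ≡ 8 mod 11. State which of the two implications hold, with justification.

(⟸) If k ≡ 0 (mod 3) and k ≡ 8 (mod 11), then by the Chinese remainder theorem k ≡ 30 (mod 33). This is exactly k ≡ 30 (mod 33).

(⟹) Suppose k ≡ 30 (mod 33); write k = 33j + 30. Since 3 ∣ 33, reducing mod 3 gives k ≡ 30 ≡ 0 (mod 3); since 11 ∣ 33, reducing mod 11 gives k ≡ 30 ≡ 8 (mod 11).

Equivalent; both directions hold.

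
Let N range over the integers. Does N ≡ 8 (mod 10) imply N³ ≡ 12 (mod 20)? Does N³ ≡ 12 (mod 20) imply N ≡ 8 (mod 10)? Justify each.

(→) Suppose N ≡ 8 (mod 10). Working modulo 20, N ∈ {8, 18}; for each such r, r³ ≡ 12 (mod 20).

(←) Conversely, the residues r modulo 20 with r³ ≡ 12 (mod 20) are exactly {8, 18}, and each is ≡ 8 (mod 10).

Both directions hold.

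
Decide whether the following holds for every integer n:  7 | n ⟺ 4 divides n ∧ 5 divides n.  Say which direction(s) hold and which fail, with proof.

Forward direction. This fails: take n = 7. Certainly 7 ∣ 7, but 4 ∤ 7.

Converse. This fails: take n = 20. Both 4 ∣ 20 and 5 ∣ 20, yet 20 is not a multiple of 7 (since 20 = 2·7 + 6), so 7 ∤ 20.

Neither direction holds.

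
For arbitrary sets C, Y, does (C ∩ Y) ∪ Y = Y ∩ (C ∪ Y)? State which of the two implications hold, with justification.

Reverse inclusion. Let x ∈ Y ∩ (C ∪ Y). Then either x ∈ Y and x ∉ C; or x ∈ C ∩ Y. In each case x ∈ (C ∩ Y) ∪ Y, so Y ∩ (C ∪ Y) ⊆ (C ∩ Y) ∪ Y.

Forward inclusion. Let x ∈ (C ∩ Y) ∪ Y. Then either x ∈ Y and x ∉ C; or x ∈ C ∩ Y. In each case x ∈ Y ∩ (C ∪ Y), so (C ∩ Y) ∪ Y ⊆ Y ∩ (C ∪ Y).

The two sets are equal.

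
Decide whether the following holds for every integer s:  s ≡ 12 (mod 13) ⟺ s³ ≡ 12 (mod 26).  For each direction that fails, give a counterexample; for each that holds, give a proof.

(⇒) fails and (⇐) fails.

(⇒) This fails: take s = 25. Then 25 ≡ 12 (mod 13), but 25³ = 15625 ≡ 25 (mod 26), not 12.

(⇐) This fails: take s = 4. Then 4³ = 64 ≡ 12 (mod 26), yet 4 ≡ 4 (mod 13), not 12.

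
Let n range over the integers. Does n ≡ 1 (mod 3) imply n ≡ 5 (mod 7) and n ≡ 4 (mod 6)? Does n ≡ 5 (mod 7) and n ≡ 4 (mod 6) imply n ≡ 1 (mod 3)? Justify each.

(←) If n ≡ 5 (mod 7) and n ≡ 4 (mod 6), then by the Chinese remainder theorem n ≡ 40 (mod 42). Since 40 ≡ 1 (mod 3) and 3 ∣ 42, we get n ≡ 1 (mod 3).

(→) This fails: n = 1 gives 1 ≡ 1 (mod 3) but 1 ≡ 1 (mod 7), so the conjunction on the right does not hold.

Only the reverse direction holds.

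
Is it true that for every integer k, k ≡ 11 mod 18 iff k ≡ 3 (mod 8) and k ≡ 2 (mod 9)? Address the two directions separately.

(⇒) fails; (⇐) holds.

(⇐) If k ≡ 3 (mod 8) and k ≡ 2 (mod 9), then by the Chinese remainder theorem k ≡ 11 (mod 72). Since 11 ≡ 11 (mod 18) and 18 ∣ 72, we get k ≡ 11 (mod 18).

(⇒) This fails: k = 65 gives 65 ≡ 11 (mod 18) but 65 ≡ 1 (mod 8), so the conjunction on the right does not hold.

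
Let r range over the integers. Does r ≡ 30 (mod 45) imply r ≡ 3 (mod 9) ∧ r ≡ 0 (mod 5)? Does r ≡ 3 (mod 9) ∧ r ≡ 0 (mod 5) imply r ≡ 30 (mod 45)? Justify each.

(⟹) Suppose r ≡ 30 (mod 45); write r = 45j + 30. Since 9 ∣ 45, reducing mod 9 gives r ≡ 30 ≡ 3 (mod 9); since 5 ∣ 45, reducing mod 5 gives r ≡ 30 ≡ 0 (mod 5).

(⟸) Conversely, if r ≡ 3 (mod 9) and r ≡ 0 (mod 5), then by the Chinese remainder theorem r ≡ 30 (mod 45). This is exactly r ≡ 30 (mod 45).

Both directions hold.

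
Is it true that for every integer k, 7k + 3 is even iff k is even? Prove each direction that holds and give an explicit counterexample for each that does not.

Neither direction holds.

(→) This fails: k = 7 gives 7k + 3 = 52, which is even, but 7 is odd, not even.

(←) This also fails: k = 0 is even, but 7k + 3 = 3 is odd, not even.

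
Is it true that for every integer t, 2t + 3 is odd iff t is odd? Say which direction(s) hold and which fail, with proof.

(→) This fails: take t = 6. Then 2t + 3 = 15, which is odd, yet t = 6 is even, not odd.

(←) Suppose t is odd. Since 2 is even, 2t is even for every t, so 2t + 3 has the same parity as 3, which is odd. Hence 2t + 3 is odd.

Not equivalent: only (⇐) holds.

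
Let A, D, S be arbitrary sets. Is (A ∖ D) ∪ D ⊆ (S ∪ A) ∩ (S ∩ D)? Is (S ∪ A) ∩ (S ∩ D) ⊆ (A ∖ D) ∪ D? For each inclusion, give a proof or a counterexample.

(⟹) This inclusion fails. Take A = {1}, D = ∅, S = ∅; then 1 ∈ (A ∖ D) ∪ D but 1 ∉ (S ∪ A) ∩ (S ∩ D).

(⟸) Let x ∈ (S ∪ A) ∩ (S ∩ D). Then either x ∈ D ∩ S and x ∉ A; or x ∈ A ∩ D ∩ S. In each case x ∈ (A ∖ D) ∪ D, so (S ∪ A) ∩ (S ∩ D) ⊆ (A ∖ D) ∪ D.

The sets are not equal: only the reverse inclusion holds.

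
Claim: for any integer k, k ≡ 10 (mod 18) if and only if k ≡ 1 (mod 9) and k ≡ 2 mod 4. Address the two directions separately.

Only the reverse direction holds.

(⇐) If k ≡ 1 (mod 9) and k ≡ 2 (mod 4), then by the Chinese remainder theorem k ≡ 10 (mod 36). Since 10 ≡ 10 (mod 18) and 18 ∣ 36, we get k ≡ 10 (mod 18).

(⇒) This fails: k = 28 gives 28 ≡ 10 (mod 18) but 28 ≡ 0 (mod 4), so the conjunction on the right does not hold.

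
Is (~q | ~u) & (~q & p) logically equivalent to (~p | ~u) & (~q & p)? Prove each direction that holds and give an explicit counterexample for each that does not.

Only the converse holds.

(→) This fails. Under q = F, p = T, u = T, the left side is true but the right side is false.

(←) Assume the antecedent. If q is true, the antecedent cannot hold. If q is false, the antecedent forces (q = F, p = T, u = F), and (~q | ~u) & (~q & p) holds there. Either way (~q | ~u) & (~q & p) holds.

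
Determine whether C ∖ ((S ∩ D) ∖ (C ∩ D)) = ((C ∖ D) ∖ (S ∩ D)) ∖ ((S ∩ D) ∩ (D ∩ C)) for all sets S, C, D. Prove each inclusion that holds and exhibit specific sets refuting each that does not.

The sets are not equal: only the reverse inclusion holds.

Reverse inclusion. Let x ∈ ((C ∖ D) ∖ (S ∩ D)) ∖ ((S ∩ D) ∩ (D ∩ C)). Then either x ∈ C and x ∉ S, D; or x ∈ S ∩ C and x ∉ D. In each case x ∈ C ∖ ((S ∩ D) ∖ (C ∩ D)), so ((C ∖ D) ∖ (S ∩ D)) ∖ ((S ∩ D) ∩ (D ∩ C)) ⊆ C ∖ ((S ∩ D) ∖ (C ∩ D)).

Forward inclusion. This inclusion fails. Take S = ∅, C = {1}, D = {1}; then 1 ∈ C ∖ ((S ∩ D) ∖ (C ∩ D)) but 1 ∉ ((C ∖ D) ∖ (S ∩ D)) ∖ ((S ∩ D) ∩ (D ∩ C)).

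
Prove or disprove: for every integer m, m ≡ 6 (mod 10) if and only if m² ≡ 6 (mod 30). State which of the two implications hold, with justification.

Forward direction. This fails: take m = 16. Then 16 ≡ 6 (mod 10), but 16² = 256 ≡ 16 (mod 30), not 6.

Converse. This fails: take m = 24. Then 24² = 576 ≡ 6 (mod 30), yet 24 ≡ 4 (mod 10), not 6.

Neither direction holds.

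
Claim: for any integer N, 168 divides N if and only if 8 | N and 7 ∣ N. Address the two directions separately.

Converse. This fails: take N = 56. Both 8 ∣ 56 and 7 ∣ 56, yet 56 is not a multiple of 168 (since 56 = 0·168 + 56), so 168 ∤ 56.

Forward direction. If 168 ∣ N, write N = 168q. Since 168 = 21·8, N = 8·(21q), so 8 ∣ N; and since 168 = 24·7, N = 7·(24q), so 7 ∣ N.

Only the forward direction holds.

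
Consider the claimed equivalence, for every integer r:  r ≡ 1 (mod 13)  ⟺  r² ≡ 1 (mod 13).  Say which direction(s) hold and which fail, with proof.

(⟸) This fails: take r = 12. Then 12² = 144 ≡ 1 (mod 13), yet 12 ≡ 12 (mod 13), not 1.

(⟹) Suppose r ≡ 1 (mod 13). Write r = 13j + 1. Then (13j + 1)² = 169j² + 26j + 1 = 13(13j² + 2j) + 1, so r² ≡ 1 (mod 13).

Not equivalent: only (⇒) holds.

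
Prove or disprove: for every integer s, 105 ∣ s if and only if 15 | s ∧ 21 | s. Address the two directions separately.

Both implications hold.

(⇒) If 105 ∣ s, write s = 105q. Since 105 = 7·15, s = 15·(7q), so 15 ∣ s; and since 105 = 5·21, s = 21·(5q), so 21 ∣ s.

(⇐) Suppose 15 ∣ s and 21 ∣ s. Any common multiple of 15 and 21 is a multiple of their lcm; here lcm(15, 21) = 15·21/gcd(15, 21) = 315/3 = 105, so 105 ∣ s.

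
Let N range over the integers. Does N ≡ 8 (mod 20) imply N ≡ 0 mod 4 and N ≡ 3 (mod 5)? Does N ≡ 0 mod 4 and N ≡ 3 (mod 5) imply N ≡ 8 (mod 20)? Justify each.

Converse. If N ≡ 0 (mod 4) and N ≡ 3 (mod 5), then by the Chinese remainder theorem N ≡ 8 (mod 20). This is exactly N ≡ 8 (mod 20).

Forward direction. Suppose N ≡ 8 (mod 20); write N = 20j + 8. Since 4 ∣ 20, reducing mod 4 gives N ≡ 8 ≡ 0 (mod 4); since 5 ∣ 20, reducing mod 5 gives N ≡ 8 ≡ 3 (mod 5).

Both directions hold.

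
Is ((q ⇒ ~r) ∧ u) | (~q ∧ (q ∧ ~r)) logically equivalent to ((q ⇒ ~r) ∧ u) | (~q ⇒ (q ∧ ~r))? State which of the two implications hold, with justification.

Forward direction. Assume the antecedent. If q is true, the consequent reduces to true regardless of the other variables. If q is false, the antecedent forces (q = F, r = F, u = T) or (q = F, r = T, u = T), and the consequent holds there. Either way the consequent holds.

Converse. This fails. Under q = T, r = F, u = F, the left side is false but the right side is true.

The forward direction holds; the converse fails.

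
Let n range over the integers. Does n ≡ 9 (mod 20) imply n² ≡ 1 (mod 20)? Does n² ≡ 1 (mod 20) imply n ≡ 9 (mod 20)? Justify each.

(⇒) holds; (⇐) fails.

Forward direction. Suppose n ≡ 9 (mod 20). Write n = 20j + 9. Then (20j + 9)² = 400j² + 360j + 81 = 20(20j² + 18j + 4) + 1, so n² ≡ 1 (mod 20).

Converse. This fails: take n = 1. Then 1² = 1 ≡ 1 (mod 20), yet 1 ≡ 1 (mod 20), not 9.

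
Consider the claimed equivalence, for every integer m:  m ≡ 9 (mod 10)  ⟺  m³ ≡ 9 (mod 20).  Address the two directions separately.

(⇒) This fails: take m = 19. Then 19 ≡ 9 (mod 10), but 19³ = 6859 ≡ 19 (mod 20), not 9.

(⇐) Conversely, the residues r modulo 20 with r³ ≡ 9 (mod 20) are exactly {9}, and each is ≡ 9 (mod 10).

(⇒) fails; (⇐) holds.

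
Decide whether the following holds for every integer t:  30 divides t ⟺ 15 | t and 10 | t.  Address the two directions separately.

Both implications hold.

[⇒] If 30 ∣ t, write t = 30q. Since 30 = 2·15, t = 15·(2q), so 15 ∣ t; and since 30 = 3·10, t = 10·(3q), so 10 ∣ t.

[⇐] Suppose 15 ∣ t and 10 ∣ t. Any common multiple of 15 and 10 is a multiple of their lcm; here lcm(15, 10) = 15·10/gcd(15, 10) = 150/5 = 30, so 30 ∣ t.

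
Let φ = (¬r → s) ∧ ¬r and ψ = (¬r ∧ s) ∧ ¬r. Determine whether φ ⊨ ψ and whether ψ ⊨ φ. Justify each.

Forward direction. Assume the antecedent. If r is true, the antecedent cannot hold. If r is false, the antecedent forces (r = F, s = T), and (¬r ∧ s) ∧ ¬r holds there. Either way (¬r ∧ s) ∧ ¬r holds.

Converse. Assume the antecedent. If r is true, the antecedent cannot hold. If r is false, the antecedent forces (r = F, s = T), and (¬r → s) ∧ ¬r holds there. Either way (¬r → s) ∧ ¬r holds.

Both implications hold.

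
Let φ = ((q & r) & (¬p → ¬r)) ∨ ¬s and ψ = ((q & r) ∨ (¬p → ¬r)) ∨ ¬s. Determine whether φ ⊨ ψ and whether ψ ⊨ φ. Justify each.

Only the forward implication holds.

Forward direction. Assume the antecedent. If s is true, the antecedent forces (s = T, q = T, r = T, p = T), and ((q & r) ∨ (¬p → ¬r)) ∨ ¬s holds there. If s is false, ((q & r) ∨ (¬p → ¬r)) ∨ ¬s reduces to true regardless of the other variables. Either way ((q & r) ∨ (¬p → ¬r)) ∨ ¬s holds.

Converse. This fails. Under s = T, q = F, r = F, p = F, the left side is false but the right side is true.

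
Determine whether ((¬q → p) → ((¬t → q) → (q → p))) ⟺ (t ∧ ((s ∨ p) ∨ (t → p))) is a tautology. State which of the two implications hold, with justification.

[⇒] This fails. Under s = F, q = F, p = F, t = F, the left side is true but the right side is false.

[⇐] This fails. Under s = T, q = T, p = F, t = T, the left side is false but the right side is true.

Neither implication holds.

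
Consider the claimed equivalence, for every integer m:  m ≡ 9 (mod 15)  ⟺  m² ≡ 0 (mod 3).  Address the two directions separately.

[⇐] This fails: take m = 0. Then 0² = 0 ≡ 0 (mod 3), yet 0 ≡ 0 (mod 15), not 9.

[⇒] Suppose m ≡ 9 (mod 15). Then m² ≡ 9² = 81 (mod 15), and since 3 ∣ 15, also m² ≡ 0 (mod 3).

Only the forward direction holds.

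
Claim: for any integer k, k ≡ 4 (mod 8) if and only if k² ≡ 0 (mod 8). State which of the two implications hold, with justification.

[⇒] Suppose k ≡ 4 (mod 8). Write k = 8j + 4. Then (8j + 4)² = 64j² + 64j + 16 = 8(8j² + 8j + 2) + 0, so k² ≡ 0 (mod 8).

[⇐] This fails: take k = 0. Then 0² = 0 ≡ 0 (mod 8), yet 0 ≡ 0 (mod 8), not 4.

Only the forward implication holds.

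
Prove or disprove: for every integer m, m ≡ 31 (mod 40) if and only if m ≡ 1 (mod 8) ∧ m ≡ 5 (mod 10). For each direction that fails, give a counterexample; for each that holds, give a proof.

(⇒) fails and (⇐) fails.

[⇒] This fails: m = 31 gives 31 ≡ 31 (mod 40) but 31 ≡ 7 (mod 8), so the conjunction on the right does not hold.

[⇐] This fails: m = 25 satisfies both congruences on the right (25 ≡ 1 mod 8 and 25 ≡ 5 mod 10) yet 25 ≡ 25 (mod 40), not 31.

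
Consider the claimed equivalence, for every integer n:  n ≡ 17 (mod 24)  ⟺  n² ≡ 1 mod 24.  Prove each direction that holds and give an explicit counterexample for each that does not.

(→) Suppose n ≡ 17 (mod 24). Write n = 24j + 17. Then (24j + 17)² = 576j² + 816j + 289 = 24(24j² + 34j + 12) + 1, so n² ≡ 1 (mod 24).

(←) This fails: take n = 1. Then 1² = 1 ≡ 1 (mod 24), yet 1 ≡ 1 (mod 24), not 17.

(⇒) holds; (⇐) fails.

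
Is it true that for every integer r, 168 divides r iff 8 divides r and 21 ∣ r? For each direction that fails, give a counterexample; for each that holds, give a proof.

(⟸) Suppose 8 ∣ r and 21 ∣ r. Any common multiple of 8 and 21 is a multiple of their lcm; here gcd(8, 21) = 1, so lcm(8, 21) = 8·21 = 168, so 168 ∣ r.

(⟹) If 168 ∣ r, write r = 168q. Since 168 = 21·8, r = 8·(21q), so 8 ∣ r; and since 168 = 8·21, r = 21·(8q), so 21 ∣ r.

Both directions hold.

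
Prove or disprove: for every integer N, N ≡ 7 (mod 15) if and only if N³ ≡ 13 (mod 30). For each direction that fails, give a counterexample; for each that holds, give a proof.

(→) This fails: take N = 22. Then 22 ≡ 7 (mod 15), but 22³ = 10648 ≡ 28 (mod 30), not 13.

(←) Conversely, the residues r modulo 30 with r³ ≡ 13 (mod 30) are exactly {7}, and each is ≡ 7 (mod 15).

Only the converse holds.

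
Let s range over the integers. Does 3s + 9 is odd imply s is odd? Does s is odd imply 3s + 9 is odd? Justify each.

(⟹) This fails: s = 4 gives 3s + 9 = 21, which is odd, but 4 is even, not odd.

(⟸) This also fails: s = 1 is odd, but 3s + 9 = 12 is even, not odd.

(⇒) fails and (⇐) fails.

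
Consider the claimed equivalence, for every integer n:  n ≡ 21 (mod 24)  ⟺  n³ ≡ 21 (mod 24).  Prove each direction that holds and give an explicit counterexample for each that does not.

(⇒) Suppose n ≡ 21 (mod 24). Write n = 24j + 21. Then (24j + 21)³ = 13824j³ + 36288j² + 31752j + 9261 = 24(576j³ + 1512j² + 1323j + 385) + 21, so n³ ≡ 21 (mod 24).

(⇐) Conversely, suppose n³ ≡ 21 (mod 24). The only residue r in {0, …, 23} with r³ ≡ 21 (mod 24) is r = 21, so n ≡ 21 (mod 24).

The biconditional holds.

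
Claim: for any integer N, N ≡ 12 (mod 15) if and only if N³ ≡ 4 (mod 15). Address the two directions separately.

Both directions fail.

(⇒) This fails: take N = 12. Then 12 ≡ 12 (mod 15), but 12³ = 1728 ≡ 3 (mod 15), not 4.

(⇐) This fails: take N = 4. Then 4³ = 64 ≡ 4 (mod 15), yet 4 ≡ 4 (mod 15), not 12.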